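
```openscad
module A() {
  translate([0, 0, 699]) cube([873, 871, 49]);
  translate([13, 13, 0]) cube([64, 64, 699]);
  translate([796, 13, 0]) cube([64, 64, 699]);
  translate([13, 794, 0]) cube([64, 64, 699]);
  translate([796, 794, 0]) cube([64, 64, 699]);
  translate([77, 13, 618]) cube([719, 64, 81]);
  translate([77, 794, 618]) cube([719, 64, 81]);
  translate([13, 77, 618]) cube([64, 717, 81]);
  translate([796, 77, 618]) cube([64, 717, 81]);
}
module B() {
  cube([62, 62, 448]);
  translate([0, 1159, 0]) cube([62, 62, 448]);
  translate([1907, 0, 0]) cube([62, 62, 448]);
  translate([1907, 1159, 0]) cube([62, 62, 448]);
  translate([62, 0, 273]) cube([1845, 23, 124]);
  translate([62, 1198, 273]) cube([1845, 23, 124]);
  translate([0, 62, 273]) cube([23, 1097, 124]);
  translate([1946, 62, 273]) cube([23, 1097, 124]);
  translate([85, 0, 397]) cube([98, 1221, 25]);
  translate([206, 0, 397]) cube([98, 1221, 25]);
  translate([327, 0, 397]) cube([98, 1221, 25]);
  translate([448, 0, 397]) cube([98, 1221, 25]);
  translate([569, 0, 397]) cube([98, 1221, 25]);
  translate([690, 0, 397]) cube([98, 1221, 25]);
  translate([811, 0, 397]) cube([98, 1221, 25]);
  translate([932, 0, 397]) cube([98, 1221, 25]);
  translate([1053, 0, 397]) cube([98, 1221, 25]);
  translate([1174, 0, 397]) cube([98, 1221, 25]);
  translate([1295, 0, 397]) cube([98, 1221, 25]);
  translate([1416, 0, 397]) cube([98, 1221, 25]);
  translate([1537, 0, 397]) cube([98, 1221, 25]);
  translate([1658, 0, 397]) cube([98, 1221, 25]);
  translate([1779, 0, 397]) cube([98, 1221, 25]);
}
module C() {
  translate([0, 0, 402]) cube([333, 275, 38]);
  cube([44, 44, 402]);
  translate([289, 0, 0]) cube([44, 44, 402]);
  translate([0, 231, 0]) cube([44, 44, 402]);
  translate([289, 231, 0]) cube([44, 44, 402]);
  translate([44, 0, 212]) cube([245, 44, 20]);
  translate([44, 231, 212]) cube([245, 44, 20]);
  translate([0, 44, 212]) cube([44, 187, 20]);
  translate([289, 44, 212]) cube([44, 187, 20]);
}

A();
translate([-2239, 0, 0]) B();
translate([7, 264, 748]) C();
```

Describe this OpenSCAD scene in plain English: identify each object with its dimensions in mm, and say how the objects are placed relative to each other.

A is a table with a 873×871 mm rectangular top, 49 mm thick, top surface at z = 748 mm, supported by four 64×64 mm square legs, each inset 13 mm from the nearest pair of top edges, running from the floor. Four apron rails, 64 mm thick and 81 mm tall, run between adjacent legs with their top edges flush with the underside of the top and their outer faces flush with the legs' outer faces.

B is a bed frame 1969 mm long (x) by 1221 mm wide (y). Four 62×62 mm corner posts, 448 mm tall, at the corners of the footprint. Four rails of 23 mm thickness and 124 mm height run between adjacent posts with their undersides at z = 273 mm, their outer faces flush with the outside of the frame (the two x-running rails run between the posts' inner faces; the two y-running rails run between the posts' inner faces). 15 slats, each 98 mm wide (x) and 25 mm thick, lie across the top of the two x-running rails, running the full 1221 mm width of the frame in y; the slats are evenly spaced along x between the inner faces of the end posts with equal gaps (rounded down to the nearest mm) at the −x end and between each pair — any rounding remainder accumulates at the +x end.

C is a four-legged stool. The seat is a 333×275×38 mm slab whose top surface is at z = 440 mm; four square legs, each 44×44 mm in cross-section, run from the floor (z = 0) to the underside of the seat, each flush with a corner of the seat. Four stretchers, 44 mm wide and 20 mm tall, connect adjacent legs with their undersides at z = 212 mm, each running between the inner faces of the legs it joins and aligned with the legs' outer faces on the other axis.

The bed frame is on the floor beside the table on its −x side. The stool is on top of the table.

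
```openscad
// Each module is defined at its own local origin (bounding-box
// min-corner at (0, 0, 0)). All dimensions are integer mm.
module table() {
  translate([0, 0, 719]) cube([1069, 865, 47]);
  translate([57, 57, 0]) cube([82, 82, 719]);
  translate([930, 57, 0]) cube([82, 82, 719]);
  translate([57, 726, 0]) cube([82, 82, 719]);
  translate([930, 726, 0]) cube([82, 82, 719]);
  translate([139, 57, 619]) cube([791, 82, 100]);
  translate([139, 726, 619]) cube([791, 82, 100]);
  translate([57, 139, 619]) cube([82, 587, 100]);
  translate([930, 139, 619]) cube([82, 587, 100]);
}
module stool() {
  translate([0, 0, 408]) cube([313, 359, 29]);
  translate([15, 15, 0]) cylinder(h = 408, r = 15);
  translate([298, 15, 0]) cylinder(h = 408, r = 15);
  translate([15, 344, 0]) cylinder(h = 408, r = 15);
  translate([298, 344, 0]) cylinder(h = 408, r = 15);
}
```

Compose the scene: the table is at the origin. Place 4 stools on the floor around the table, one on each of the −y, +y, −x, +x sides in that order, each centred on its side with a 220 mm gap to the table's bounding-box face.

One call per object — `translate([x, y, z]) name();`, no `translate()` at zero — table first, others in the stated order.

table();
translate([378, -579, 0]) stool();
translate([378, 1085, 0]) stool();
translate([-533, 253, 0]) stool();
translate([1289, 253, 0]) stool();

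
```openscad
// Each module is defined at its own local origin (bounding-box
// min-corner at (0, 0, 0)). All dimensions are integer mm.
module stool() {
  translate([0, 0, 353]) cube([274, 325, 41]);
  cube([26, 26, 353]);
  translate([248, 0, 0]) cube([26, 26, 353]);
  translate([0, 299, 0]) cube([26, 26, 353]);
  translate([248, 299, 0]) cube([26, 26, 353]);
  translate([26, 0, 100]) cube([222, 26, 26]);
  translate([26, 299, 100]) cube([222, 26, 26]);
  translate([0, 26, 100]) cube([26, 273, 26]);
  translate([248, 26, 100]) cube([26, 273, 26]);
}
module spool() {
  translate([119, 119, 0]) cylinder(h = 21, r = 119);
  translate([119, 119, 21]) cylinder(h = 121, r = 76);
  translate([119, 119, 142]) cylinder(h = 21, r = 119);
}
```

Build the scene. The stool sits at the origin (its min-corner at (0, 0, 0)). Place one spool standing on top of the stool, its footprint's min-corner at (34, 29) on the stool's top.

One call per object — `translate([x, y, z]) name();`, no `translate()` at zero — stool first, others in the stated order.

stool();
translate([34, 29, 394]) spool();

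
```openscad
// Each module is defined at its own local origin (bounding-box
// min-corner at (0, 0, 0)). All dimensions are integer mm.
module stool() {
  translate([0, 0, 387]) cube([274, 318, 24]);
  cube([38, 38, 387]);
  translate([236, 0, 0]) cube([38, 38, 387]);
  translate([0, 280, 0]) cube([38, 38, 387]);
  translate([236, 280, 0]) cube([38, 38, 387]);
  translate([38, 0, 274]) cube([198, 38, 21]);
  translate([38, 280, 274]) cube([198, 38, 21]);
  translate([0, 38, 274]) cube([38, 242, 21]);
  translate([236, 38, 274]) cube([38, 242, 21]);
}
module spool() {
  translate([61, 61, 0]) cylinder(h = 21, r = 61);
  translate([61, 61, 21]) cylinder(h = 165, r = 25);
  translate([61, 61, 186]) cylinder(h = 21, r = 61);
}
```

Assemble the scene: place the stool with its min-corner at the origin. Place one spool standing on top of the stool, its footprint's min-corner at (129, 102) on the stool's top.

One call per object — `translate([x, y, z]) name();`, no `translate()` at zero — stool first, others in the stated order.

stool();
translate([129, 102, 411]) spool();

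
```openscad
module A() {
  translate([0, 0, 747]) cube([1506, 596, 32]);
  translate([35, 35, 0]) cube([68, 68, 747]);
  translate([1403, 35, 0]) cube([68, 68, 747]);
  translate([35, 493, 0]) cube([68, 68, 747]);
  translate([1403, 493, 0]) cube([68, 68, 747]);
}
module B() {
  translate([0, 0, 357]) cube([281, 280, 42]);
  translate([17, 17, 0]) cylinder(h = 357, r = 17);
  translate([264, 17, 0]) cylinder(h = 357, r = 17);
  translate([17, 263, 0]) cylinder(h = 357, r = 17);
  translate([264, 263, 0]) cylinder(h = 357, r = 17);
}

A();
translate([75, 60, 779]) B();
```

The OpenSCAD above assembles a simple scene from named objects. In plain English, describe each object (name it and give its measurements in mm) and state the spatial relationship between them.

A is a table with a 1506×596 mm rectangular top, 32 mm thick, top surface at z = 779 mm, supported by four 68×68 mm square legs, each inset 35 mm from the nearest pair of top edges, running from the floor.

B is a four-legged stool. The seat is 281×280 mm, 42 mm thick, top at z = 399 mm. It stands on four round legs, each 34 mm in diameter, from z = 0 to the seat underside, each leg's axis is inset half a diameter from the nearest pair of seat edges (so the leg's bounding box is flush with the corner).

The stool is on top of the table.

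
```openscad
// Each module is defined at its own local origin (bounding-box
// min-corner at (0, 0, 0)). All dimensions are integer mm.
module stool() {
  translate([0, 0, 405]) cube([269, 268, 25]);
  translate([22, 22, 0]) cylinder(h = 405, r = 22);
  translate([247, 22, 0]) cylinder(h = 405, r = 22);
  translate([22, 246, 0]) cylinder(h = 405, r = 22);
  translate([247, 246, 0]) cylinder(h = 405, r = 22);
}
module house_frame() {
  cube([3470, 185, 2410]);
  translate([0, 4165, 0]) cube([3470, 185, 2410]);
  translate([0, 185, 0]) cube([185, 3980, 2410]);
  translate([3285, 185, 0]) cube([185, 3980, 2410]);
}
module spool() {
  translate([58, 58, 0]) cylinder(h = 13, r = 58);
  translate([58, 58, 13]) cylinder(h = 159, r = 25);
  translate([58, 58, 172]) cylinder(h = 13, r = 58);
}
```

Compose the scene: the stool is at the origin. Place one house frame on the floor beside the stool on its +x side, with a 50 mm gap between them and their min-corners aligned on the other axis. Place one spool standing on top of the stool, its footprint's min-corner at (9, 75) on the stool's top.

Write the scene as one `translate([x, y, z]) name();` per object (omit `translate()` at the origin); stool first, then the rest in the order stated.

stool();
translate([319, 0, 0]) house_frame();
translate([9, 75, 430]) spool();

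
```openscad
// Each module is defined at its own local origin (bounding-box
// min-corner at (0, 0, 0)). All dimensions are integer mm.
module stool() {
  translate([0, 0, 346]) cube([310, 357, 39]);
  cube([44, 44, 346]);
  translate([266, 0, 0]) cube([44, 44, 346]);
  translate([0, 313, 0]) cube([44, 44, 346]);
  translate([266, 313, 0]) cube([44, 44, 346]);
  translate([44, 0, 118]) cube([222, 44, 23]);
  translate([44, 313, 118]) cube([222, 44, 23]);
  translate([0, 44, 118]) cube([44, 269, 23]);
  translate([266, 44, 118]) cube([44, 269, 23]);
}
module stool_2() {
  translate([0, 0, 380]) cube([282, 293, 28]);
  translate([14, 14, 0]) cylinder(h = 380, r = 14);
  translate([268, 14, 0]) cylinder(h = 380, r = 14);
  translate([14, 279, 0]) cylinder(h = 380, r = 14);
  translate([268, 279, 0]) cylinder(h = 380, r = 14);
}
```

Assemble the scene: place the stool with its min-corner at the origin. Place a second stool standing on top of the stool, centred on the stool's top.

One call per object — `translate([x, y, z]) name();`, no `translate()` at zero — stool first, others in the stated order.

stool();
translate([14, 32, 385]) stool_2();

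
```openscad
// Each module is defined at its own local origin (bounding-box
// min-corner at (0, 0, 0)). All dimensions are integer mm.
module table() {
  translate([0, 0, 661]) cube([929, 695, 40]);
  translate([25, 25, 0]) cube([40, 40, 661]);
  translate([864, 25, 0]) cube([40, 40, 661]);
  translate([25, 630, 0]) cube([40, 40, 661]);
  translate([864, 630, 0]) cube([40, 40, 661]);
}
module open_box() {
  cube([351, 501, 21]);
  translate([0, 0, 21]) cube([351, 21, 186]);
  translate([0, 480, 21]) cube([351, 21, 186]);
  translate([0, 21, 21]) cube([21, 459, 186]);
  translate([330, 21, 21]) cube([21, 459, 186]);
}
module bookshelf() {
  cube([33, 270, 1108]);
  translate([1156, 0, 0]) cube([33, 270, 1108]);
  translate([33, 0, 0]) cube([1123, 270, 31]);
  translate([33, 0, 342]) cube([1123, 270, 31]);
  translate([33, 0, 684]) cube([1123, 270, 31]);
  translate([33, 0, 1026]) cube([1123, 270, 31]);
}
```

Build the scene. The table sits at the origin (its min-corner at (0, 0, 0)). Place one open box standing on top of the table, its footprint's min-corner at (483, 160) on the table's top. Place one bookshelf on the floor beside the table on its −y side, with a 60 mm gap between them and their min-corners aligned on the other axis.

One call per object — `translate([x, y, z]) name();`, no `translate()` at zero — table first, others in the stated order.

table();
translate([483, 160, 701]) open_box();
translate([0, -330, 0]) bookshelf();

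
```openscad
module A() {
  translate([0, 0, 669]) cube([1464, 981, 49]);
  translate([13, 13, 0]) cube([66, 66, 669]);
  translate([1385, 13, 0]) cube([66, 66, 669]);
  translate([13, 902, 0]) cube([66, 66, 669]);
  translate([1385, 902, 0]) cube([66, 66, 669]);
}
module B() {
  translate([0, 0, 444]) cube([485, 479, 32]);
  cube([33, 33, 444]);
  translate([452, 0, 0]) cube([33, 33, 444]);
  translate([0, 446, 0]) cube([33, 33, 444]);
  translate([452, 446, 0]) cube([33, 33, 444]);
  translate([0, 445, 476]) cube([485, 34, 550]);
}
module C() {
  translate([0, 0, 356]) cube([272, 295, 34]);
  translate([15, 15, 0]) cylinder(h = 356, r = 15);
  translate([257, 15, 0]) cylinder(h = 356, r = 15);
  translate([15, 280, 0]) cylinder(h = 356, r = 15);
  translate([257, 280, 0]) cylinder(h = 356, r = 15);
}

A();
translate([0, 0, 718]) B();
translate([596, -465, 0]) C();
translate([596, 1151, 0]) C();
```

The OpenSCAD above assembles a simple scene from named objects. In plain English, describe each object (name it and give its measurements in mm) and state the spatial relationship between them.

A is a table: top 1464 mm (x) × 981 mm (y), 49 mm thick, upper face at z = 718 mm, on four 66×66 mm square legs, each inset 13 mm from the nearest pair of top edges, running from z = 0 to the bottom of the top.

B is a chair. The seat is a 485×479×32 mm slab with its top at z = 476 mm, on four 33×33 mm corner legs (flush with the seat edges, standing on z = 0). A flat backrest 34 mm thick, 550 mm tall, spans the full seat width and rises from the seat top along its +y edge, rear face flush with the rear of the seat.

C is a four-legged stool. The seat is 272×295 mm, 34 mm thick, top at z = 390 mm. It stands on four round legs, each 30 mm in diameter, from z = 0 to the seat underside, each leg's axis is inset half a diameter from the nearest pair of seat edges (so the leg's bounding box is flush with the corner).

The chair is on top of the table. Two stools sit around the table at the −y, +y sides.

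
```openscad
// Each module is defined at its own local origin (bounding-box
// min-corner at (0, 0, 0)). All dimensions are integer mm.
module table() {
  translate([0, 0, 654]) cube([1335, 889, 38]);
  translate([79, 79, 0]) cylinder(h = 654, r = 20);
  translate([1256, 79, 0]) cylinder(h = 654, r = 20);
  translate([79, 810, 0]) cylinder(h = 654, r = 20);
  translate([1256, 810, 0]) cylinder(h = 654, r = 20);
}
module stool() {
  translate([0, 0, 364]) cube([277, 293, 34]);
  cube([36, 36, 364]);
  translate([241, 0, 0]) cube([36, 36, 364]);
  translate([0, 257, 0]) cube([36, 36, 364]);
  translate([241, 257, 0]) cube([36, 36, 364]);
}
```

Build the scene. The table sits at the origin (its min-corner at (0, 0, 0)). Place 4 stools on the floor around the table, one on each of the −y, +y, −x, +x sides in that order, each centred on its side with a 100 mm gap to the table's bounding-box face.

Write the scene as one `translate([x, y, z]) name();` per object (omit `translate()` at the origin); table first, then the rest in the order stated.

table();
translate([529, -393, 0]) stool();
translate([529, 989, 0]) stool();
translate([-377, 298, 0]) stool();
translate([1435, 298, 0]) stool();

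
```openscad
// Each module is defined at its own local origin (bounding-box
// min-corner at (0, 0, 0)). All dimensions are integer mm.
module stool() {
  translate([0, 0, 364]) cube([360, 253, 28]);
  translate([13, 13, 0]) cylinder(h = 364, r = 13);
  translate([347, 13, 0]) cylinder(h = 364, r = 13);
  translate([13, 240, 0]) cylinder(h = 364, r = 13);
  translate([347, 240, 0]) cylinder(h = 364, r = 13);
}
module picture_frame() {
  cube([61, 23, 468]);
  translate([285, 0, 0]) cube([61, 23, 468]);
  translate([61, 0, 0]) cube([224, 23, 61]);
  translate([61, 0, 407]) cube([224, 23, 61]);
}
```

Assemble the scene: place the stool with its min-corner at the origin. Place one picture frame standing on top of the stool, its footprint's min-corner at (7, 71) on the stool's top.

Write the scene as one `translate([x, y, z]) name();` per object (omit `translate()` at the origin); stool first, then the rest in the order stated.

stool();
translate([7, 71, 392]) picture_frame();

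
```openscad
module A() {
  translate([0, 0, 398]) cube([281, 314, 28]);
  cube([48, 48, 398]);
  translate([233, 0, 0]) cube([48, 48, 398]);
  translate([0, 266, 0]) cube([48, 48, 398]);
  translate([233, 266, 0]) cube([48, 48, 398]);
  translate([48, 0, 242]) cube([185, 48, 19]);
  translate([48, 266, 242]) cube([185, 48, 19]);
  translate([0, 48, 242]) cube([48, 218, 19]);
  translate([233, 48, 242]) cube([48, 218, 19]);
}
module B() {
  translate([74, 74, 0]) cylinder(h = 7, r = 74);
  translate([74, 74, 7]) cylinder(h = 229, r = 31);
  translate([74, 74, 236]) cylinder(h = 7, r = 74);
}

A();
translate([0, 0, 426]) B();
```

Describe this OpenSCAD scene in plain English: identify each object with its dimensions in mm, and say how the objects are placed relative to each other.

A is a simple wooden stool: a rectangular seat 281 mm (x) by 314 mm (y), 28 mm thick, top face at z = 426 mm, on four square legs, each 48×48 mm in cross-section. The legs rest on z = 0, each flush with a corner of the seat. Four stretchers, 48 mm wide and 19 mm tall, connect adjacent legs with their undersides at z = 242 mm, each running between the inner faces of the legs it joins and aligned with the legs' outer faces on the other axis.

B is a spool: two coaxial disc flanges of radius 74 mm and thickness 7 mm, joined by a core cylinder of radius 31 mm and height 229 mm. The lower flange rests on z = 0 and the three cylinders share a vertical axis.

The spool is on top of the stool.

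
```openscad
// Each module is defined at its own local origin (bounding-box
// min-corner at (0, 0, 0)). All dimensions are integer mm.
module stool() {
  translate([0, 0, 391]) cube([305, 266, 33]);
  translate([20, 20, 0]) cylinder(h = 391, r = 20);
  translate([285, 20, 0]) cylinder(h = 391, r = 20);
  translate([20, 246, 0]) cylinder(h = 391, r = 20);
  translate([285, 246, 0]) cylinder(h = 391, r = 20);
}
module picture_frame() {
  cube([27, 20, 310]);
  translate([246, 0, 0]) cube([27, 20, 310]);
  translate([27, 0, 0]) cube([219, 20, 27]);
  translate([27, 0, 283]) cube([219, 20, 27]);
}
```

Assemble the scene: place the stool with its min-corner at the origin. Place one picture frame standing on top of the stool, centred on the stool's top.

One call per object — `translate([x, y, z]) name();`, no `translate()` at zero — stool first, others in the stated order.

stool();
translate([16, 123, 424]) picture_frame();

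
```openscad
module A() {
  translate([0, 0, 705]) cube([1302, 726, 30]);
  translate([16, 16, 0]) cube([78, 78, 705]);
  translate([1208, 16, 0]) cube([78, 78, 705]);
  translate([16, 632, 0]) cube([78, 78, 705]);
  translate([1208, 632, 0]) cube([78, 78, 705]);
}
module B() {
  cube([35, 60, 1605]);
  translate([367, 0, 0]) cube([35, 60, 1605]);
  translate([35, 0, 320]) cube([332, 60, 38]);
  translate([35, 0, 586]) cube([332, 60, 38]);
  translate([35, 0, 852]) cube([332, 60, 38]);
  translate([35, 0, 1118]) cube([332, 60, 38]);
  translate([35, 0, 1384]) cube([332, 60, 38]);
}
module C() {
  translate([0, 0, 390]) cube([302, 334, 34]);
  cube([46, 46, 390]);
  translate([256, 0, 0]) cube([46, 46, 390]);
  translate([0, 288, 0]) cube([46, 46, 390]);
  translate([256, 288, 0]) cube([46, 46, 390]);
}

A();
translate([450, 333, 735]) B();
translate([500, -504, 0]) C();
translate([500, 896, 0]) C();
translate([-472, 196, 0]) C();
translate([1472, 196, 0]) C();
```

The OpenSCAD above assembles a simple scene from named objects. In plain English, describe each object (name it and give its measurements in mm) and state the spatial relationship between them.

A is a table with a 1302×726 mm rectangular top, 30 mm thick, top surface at z = 735 mm, supported by four 78×78 mm square legs, each inset 16 mm from the nearest pair of top edges, running from the floor.

B is a straight ladder. Two 35×60 mm vertical rails, 1605 mm tall, stand 402 mm apart (outside-to-outside) with their front faces coplanar on the −y side. 5 rungs, each 60 mm deep and 38 mm tall, span between the inner faces of the rails, front faces flush with the rails. The lowest rung's underside is at z = 320 mm and rungs are spaced 266 mm apart (underside to underside).

C is a four-legged stool. The seat is 302×334 mm, 34 mm thick, top at z = 424 mm. It stands on four square legs, each 46×46 mm in cross-section, from z = 0 to the seat underside, each flush with a corner of the seat.

The ladder is on top of the table, centred. Four stools sit around the table at the −y, +y, −x, +x sides.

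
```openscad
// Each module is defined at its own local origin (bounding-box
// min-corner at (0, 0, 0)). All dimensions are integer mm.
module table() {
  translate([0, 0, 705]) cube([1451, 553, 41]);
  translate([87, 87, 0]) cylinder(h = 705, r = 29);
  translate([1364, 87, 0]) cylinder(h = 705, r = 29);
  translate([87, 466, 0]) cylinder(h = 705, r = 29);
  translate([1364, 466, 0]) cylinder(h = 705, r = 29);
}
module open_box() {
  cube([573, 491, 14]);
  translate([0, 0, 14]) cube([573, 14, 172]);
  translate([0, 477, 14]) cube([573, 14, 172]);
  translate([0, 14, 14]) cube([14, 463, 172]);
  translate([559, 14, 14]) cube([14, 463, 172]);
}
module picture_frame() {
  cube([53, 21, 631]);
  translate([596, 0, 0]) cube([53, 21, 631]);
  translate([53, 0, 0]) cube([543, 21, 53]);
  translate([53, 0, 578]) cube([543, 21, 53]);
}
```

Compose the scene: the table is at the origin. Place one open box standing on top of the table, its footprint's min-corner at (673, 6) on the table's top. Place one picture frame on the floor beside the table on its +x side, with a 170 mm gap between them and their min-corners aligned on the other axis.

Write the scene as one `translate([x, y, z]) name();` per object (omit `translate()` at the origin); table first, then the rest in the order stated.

table();
translate([673, 6, 746]) open_box();
translate([1621, 0, 0]) picture_frame();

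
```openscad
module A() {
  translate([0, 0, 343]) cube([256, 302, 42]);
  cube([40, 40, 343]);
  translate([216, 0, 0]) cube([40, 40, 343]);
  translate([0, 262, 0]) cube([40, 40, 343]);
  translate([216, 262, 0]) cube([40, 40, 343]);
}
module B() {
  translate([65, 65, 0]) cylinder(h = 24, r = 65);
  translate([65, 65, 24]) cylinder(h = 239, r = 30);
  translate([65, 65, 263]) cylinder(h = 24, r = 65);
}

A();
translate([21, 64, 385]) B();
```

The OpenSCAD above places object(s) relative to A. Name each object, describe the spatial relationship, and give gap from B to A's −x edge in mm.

A is a stool. B is a spool. The spool is on top of the stool. The gap from the spool to the stool's −x edge is 21 mm.

The spool's min-x is at 21; the stool's min-x is 0; gap = 21 mm.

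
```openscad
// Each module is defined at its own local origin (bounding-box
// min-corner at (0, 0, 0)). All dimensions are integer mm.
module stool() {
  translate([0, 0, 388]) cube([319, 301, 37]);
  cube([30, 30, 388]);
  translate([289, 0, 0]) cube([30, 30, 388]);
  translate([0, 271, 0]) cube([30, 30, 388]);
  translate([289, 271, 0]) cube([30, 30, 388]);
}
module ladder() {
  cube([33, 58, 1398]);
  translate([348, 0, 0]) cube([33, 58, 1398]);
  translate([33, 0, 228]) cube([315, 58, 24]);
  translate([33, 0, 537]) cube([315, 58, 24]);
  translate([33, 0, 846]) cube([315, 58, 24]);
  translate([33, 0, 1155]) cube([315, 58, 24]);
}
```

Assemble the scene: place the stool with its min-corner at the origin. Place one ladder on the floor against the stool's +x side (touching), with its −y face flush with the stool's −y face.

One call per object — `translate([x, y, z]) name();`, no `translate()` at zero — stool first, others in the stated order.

stool();
translate([319, 0, 0]) ladder();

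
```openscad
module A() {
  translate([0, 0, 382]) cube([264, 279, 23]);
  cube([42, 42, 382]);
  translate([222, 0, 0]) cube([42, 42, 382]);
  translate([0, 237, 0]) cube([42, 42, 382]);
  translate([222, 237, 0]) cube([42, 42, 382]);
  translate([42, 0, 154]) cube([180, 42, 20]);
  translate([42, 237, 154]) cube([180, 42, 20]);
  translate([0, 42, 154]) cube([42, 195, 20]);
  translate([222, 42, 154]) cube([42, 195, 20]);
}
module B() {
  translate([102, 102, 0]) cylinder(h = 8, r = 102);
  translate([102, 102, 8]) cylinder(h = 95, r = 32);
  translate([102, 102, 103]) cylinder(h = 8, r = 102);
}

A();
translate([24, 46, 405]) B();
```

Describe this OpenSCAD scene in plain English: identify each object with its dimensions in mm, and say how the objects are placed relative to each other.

A is a simple wooden stool: a rectangular seat 264 mm (x) by 279 mm (y), 23 mm thick, top face at z = 405 mm, on four square legs, each 42×42 mm in cross-section. The legs rest on z = 0, each flush with a corner of the seat. Four stretchers, 42 mm wide and 20 mm tall, connect adjacent legs with their undersides at z = 154 mm, each running between the inner faces of the legs it joins and aligned with the legs' outer faces on the other axis.

B is a spool: two coaxial disc flanges of radius 102 mm and thickness 8 mm, joined by a core cylinder of radius 32 mm and height 95 mm. The lower flange rests on z = 0 and the three cylinders share a vertical axis.

The spool is on top of the stool.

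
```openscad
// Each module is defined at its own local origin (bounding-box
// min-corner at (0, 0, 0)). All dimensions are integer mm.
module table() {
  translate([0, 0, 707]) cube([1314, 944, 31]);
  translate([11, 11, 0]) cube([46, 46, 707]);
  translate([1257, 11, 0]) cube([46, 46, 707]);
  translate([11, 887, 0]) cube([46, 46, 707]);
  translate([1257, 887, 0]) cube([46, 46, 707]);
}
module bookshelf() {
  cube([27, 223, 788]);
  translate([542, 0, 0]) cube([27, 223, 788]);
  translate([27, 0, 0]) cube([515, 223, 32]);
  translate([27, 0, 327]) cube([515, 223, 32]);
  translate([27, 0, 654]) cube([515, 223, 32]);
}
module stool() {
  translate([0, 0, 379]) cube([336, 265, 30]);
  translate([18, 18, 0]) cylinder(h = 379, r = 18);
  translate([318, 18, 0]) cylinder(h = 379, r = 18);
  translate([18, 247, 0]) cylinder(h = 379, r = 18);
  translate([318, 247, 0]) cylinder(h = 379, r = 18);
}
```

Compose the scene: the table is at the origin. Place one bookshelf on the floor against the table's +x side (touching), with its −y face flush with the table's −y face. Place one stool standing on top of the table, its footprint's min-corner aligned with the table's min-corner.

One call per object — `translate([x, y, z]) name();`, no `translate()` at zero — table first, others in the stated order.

table();
translate([1314, 0, 0]) bookshelf();
translate([0, 0, 738]) stool();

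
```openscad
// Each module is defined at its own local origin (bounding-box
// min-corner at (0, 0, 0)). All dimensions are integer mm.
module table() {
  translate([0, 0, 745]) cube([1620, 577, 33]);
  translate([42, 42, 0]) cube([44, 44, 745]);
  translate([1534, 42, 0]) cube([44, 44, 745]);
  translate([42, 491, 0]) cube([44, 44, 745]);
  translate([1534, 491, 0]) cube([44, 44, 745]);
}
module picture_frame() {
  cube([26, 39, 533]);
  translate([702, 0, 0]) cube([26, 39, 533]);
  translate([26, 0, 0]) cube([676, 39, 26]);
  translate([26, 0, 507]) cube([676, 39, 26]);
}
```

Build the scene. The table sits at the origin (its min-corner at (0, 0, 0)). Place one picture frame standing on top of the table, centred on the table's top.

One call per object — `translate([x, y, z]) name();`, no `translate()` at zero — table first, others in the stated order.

table();
translate([446, 269, 778]) picture_frame();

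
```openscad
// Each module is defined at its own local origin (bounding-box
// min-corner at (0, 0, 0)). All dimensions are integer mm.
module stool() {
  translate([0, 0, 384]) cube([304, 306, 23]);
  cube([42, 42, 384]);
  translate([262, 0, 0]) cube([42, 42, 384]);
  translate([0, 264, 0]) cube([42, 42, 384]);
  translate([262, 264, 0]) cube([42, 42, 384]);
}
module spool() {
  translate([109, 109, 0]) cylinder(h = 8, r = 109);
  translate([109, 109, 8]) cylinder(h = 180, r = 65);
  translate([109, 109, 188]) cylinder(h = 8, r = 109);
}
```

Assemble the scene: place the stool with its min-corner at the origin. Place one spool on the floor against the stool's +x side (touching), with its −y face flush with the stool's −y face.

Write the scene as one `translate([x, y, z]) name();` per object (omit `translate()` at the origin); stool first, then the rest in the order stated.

stool();
translate([304, 0, 0]) spool();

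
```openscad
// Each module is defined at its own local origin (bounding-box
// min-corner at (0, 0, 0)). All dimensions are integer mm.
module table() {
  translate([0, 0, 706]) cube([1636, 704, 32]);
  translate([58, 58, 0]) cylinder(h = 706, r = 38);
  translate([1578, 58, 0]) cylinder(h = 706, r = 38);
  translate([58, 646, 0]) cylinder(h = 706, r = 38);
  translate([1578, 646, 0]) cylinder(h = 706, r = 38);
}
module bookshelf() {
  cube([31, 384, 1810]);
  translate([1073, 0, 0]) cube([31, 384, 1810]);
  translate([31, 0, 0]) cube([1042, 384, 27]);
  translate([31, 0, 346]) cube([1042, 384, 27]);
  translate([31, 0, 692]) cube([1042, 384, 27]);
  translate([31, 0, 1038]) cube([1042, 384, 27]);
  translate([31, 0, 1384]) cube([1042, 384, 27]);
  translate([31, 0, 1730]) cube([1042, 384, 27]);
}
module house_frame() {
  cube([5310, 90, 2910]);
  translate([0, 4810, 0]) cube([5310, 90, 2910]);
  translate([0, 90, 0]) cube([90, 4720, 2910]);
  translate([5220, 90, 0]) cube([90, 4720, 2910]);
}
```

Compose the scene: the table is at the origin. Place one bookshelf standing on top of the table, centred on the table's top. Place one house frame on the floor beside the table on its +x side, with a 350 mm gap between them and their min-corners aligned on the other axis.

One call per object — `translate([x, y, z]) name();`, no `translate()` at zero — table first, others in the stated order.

table();
translate([266, 160, 738]) bookshelf();
translate([1986, 0, 0]) house_frame();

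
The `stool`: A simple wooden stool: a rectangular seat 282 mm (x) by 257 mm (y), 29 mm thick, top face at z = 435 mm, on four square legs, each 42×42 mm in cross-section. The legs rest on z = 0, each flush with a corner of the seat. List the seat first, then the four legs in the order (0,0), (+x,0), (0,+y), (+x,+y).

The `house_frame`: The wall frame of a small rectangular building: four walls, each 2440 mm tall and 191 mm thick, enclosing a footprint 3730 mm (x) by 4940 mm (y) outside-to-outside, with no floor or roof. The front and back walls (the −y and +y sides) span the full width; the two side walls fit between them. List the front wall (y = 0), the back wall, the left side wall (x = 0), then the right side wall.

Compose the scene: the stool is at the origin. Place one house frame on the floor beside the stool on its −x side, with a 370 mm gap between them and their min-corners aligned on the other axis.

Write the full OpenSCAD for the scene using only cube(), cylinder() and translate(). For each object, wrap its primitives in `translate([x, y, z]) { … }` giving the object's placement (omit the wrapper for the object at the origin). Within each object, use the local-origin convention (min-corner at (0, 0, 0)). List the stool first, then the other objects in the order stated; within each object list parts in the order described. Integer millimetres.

translate([0, 0, 406]) cube([282, 257, 29]);
cube([42, 42, 406]);
translate([240, 0, 0]) cube([42, 42, 406]);
translate([0, 215, 0]) cube([42, 42, 406]);
translate([240, 215, 0]) cube([42, 42, 406]);
translate([-4100, 0, 0]) {
  cube([3730, 191, 2440]);
  translate([0, 4749, 0]) cube([3730, 191, 2440]);
  translate([0, 191, 0]) cube([191, 4558, 2440]);
  translate([3539, 191, 0]) cube([191, 4558, 2440]);
}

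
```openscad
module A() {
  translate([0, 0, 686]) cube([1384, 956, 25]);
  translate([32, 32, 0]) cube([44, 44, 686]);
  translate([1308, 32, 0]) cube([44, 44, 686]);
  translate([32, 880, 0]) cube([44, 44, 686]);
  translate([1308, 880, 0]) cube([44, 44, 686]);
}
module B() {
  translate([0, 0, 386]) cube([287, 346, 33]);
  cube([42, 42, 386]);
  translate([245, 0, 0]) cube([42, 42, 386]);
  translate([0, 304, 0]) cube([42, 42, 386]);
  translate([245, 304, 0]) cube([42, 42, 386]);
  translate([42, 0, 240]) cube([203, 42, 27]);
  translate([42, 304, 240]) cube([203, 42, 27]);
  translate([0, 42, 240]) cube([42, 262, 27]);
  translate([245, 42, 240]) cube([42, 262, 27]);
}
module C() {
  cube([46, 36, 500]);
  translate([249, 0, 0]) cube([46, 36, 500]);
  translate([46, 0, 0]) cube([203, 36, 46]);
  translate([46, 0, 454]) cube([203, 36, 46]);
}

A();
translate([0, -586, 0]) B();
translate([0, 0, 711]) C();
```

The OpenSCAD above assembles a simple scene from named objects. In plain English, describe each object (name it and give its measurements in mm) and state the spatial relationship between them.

A is a rectangular dining table. The top is 1384×956×25 mm with its upper surface at z = 711 mm. It stands on four 44×44 mm square legs, each inset 32 mm from the nearest pair of top edges, running from the floor to the underside of the top.

B is a simple wooden stool: a rectangular seat 287 mm (x) by 346 mm (y), 33 mm thick, top face at z = 419 mm, on four square legs, each 42×42 mm in cross-section. The legs rest on z = 0, each flush with a corner of the seat. Four stretchers, 42 mm wide and 27 mm tall, connect adjacent legs with their undersides at z = 240 mm, each running between the inner faces of the legs it joins and aligned with the legs' outer faces on the other axis.

C is a rectangular picture frame lying in the x–z plane (depth along y). The opening is 203 mm wide (x) by 408 mm tall (z), surrounded by a border 46 mm wide on all four sides. The frame is 36 mm deep and is made of two full-height vertical stiles with two horizontal rails fitted between them.

The stool is on the floor beside the table on its −y side. The picture frame is on top of the table.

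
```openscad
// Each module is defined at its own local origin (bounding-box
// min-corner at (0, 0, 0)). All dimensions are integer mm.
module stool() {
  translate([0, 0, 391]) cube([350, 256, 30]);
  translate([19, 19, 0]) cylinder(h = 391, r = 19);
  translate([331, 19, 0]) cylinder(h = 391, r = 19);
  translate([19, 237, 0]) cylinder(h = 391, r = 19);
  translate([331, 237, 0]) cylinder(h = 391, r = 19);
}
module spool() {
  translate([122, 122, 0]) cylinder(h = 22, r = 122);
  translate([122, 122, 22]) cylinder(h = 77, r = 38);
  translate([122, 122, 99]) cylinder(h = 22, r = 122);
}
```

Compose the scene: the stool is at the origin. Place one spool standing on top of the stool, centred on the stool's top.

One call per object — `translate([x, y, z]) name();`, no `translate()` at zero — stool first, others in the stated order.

stool();
translate([53, 6, 421]) spool();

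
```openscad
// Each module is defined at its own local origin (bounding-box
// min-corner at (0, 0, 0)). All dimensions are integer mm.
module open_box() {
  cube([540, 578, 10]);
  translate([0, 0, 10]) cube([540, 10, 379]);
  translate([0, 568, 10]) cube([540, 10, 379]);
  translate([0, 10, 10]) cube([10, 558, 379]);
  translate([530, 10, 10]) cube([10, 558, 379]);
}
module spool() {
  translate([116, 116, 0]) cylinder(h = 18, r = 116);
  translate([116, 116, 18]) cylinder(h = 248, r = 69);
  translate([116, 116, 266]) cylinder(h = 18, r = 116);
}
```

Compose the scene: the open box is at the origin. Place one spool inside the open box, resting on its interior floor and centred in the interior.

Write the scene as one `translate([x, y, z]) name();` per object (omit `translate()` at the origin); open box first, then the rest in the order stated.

open_box();
translate([154, 173, 10]) spool();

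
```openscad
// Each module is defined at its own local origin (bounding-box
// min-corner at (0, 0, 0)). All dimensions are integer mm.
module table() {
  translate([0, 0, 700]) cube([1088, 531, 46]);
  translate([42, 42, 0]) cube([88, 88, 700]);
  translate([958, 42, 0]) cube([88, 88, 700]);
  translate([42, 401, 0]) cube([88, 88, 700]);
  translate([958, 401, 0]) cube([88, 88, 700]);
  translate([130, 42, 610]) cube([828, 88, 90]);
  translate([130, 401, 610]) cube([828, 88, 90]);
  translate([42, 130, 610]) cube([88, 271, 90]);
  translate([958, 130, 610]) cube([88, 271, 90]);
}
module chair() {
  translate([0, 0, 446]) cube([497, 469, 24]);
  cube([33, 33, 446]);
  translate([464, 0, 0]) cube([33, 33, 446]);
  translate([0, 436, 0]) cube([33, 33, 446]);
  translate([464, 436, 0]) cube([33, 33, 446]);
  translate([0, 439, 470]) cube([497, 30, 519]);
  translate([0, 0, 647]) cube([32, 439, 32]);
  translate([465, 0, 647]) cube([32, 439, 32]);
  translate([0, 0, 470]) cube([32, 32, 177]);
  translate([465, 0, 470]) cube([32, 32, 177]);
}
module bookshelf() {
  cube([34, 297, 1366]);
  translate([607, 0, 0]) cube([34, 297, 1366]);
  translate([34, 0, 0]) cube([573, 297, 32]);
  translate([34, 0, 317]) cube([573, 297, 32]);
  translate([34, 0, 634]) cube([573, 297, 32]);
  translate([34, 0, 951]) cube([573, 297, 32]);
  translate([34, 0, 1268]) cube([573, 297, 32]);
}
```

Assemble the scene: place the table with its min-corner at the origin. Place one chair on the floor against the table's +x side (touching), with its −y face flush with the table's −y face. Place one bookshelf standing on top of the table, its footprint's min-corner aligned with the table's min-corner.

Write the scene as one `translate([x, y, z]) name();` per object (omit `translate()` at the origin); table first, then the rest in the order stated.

table();
translate([1088, 0, 0]) chair();
translate([0, 0, 746]) bookshelf();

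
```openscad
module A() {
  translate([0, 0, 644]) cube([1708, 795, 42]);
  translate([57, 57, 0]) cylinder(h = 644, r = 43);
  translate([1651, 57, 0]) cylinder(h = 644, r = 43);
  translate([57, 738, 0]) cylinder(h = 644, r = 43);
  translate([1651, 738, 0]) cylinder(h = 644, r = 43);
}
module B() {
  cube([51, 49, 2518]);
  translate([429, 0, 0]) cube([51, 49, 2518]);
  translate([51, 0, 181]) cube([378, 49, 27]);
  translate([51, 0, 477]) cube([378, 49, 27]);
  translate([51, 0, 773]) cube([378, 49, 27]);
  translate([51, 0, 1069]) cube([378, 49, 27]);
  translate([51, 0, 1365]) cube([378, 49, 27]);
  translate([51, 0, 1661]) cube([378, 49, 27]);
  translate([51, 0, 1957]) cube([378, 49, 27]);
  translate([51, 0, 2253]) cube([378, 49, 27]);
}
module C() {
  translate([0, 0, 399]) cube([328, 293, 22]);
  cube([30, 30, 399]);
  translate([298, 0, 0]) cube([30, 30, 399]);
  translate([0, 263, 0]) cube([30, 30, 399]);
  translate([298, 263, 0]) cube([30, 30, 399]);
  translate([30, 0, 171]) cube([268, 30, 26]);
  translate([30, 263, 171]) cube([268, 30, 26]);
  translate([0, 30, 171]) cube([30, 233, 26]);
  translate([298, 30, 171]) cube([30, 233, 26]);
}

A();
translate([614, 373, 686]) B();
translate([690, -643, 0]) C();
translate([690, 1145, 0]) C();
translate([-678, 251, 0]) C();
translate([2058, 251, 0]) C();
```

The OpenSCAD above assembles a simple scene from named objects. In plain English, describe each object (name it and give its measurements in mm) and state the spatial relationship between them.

A is a table with a 1708×795 mm rectangular top, 42 mm thick, top surface at z = 686 mm, supported by four round legs of 86 mm diameter, each leg's bounding box inset 14 mm from the nearest pair of top edges, running from the floor.

B is a straight ladder. Two 51×49 mm vertical rails, 2518 mm tall, stand 480 mm apart (outside-to-outside) with their front faces coplanar on the −y side. 8 rungs, each 49 mm deep and 27 mm tall, span between the inner faces of the rails, front faces flush with the rails. The lowest rung's underside is at z = 181 mm and rungs are spaced 296 mm apart (underside to underside).

C is a four-legged stool. The seat is a 328×293×22 mm slab whose top surface is at z = 421 mm; four square legs, each 30×30 mm in cross-section, run from the floor (z = 0) to the underside of the seat, each flush with a corner of the seat. Four stretchers, 30 mm wide and 26 mm tall, connect adjacent legs with their undersides at z = 171 mm, each running between the inner faces of the legs it joins and aligned with the legs' outer faces on the other axis.

The ladder is on top of the table, centred. Four stools sit around the table at the −y, +y, −x, +x sides.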